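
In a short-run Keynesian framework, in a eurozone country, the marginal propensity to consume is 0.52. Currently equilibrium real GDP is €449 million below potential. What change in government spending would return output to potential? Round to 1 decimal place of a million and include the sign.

+€215.5 million

Spending multiplier = 1/(1 − MPC) = 1/(1 − 0.52) = 1/0.48 ≈ 2.083.
Need ΔY = +€449 million, so ΔG = ΔY/k = (+€449 million) × 0.48 ≈ +€215.5 million.
The government should increase government spending by €215.5 million.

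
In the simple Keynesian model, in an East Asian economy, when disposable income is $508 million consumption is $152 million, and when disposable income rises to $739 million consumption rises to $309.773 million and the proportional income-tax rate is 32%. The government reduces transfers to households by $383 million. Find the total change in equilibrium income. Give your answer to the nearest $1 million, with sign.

MPC = ΔC/ΔYd = (309.773 − 152)/(739 − 508) = 157.773/231 = 0.683.
The transfer change shifts disposable income by −$383 million, so first-round consumption changes by c·ΔTR = 0.683 × (−$383 million) = −$261.589 million.
Expenditure multiplier = 1/(1 − c(1−t)) = 1/(1 − 0.683×0.68) = 1/0.53556 ≈ 1.867.
The transfer multiplier is c × k ≈ 1.275, so ΔY = k × (c·ΔTR) = (−$261.589 million) / 0.53556 ≈ −$488 million.

−$488 million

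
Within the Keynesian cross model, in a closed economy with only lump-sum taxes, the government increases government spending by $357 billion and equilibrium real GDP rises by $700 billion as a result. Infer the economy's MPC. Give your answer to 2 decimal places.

Implied spending multiplier k = ΔY/ΔG = 700/357 ≈ 1.9608.
Since k = 1/(1 − MPC), MPC = 1 − 1/k = 1 − ΔG/ΔY = 1 − 357/700 = 0.49.

0.49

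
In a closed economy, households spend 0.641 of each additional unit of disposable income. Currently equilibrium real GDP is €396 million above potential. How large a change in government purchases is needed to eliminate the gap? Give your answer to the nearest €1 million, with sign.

−€142 million

Spending multiplier = 1/(1 − MPC) = 1/(1 − 0.641) = 1/0.359 ≈ 2.786.
Need ΔY = −€396 million, so ΔG = ΔY/k = (−€396 million) × 0.359 ≈ −€142 million.
The government should cut government purchases by €142 million.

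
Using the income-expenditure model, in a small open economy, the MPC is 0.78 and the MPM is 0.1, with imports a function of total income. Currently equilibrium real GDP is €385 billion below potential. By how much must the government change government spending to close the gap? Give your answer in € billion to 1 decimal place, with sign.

Spending multiplier = 1/(1 − c + m) = 1/(1 − 0.78 + 0.1) = 1/0.32 = 3.125.
Need ΔY = +€385 billion, so ΔG = ΔY/k = (+€385 billion) × 0.32 = +€123.2 billion.
The government should increase government spending by €123.2 billion.

+€123.2 billion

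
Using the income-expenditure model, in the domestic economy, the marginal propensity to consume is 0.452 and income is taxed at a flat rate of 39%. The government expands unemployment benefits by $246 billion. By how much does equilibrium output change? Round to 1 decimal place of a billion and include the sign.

+$153.5 billion

The transfer change shifts disposable income by +$246 billion, so first-round consumption changes by c·ΔTR = 0.452 × (+$246 billion) = +$111.192 billion.
Expenditure multiplier = 1/(1 − c(1−t)) = 1/(1 − 0.452×0.61) = 1/0.72428 ≈ 1.381.
The transfer multiplier is c × k ≈ 0.624, so ΔY = k × (c·ΔTR) = (+$111.192 billion) / 0.72428 ≈ +$153.5 billion.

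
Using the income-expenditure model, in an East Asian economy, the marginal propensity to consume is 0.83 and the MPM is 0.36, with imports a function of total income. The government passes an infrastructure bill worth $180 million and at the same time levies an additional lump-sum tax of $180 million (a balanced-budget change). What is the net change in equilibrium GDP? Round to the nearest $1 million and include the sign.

Expenditure multiplier = 1/(1 − c + m) = 1/(1 − 0.83 + 0.36) = 1/0.53 ≈ 1.887.
ΔG contributes k·ΔG = (+$180 million) / 0.53 ≈ +$339.6 million.
ΔT of +$180 million changes first-round spending by −c·ΔT = −$149.4 million, contributing k·(−c·ΔT) = (−$149.4 million) / 0.53 ≈ −$281.9 million.
Net ΔY = k(ΔG − c·ΔT) = (+$30.6 million) / 0.53 ≈ +$58 million.

+$58 million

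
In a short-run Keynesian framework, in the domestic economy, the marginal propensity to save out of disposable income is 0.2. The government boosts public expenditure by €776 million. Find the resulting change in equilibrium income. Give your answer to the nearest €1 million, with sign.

MPC = 1 − MPS = 1 − 0.2 = 0.8.
Expenditure multiplier = 1/(1 − MPC) = 1/(1 − 0.8) = 1/0.2 = 5.
ΔY = k × ΔG = (+€776 million) / 0.2 = +€3,880 million.

+€3,880 million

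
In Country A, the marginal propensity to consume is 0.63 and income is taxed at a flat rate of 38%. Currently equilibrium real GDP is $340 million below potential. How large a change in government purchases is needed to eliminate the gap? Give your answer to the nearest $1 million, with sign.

+$207 million

Spending multiplier = 1/(1 − c(1−t)) = 1/(1 − 0.63×0.62) = 1/0.6094 ≈ 1.641.
Need ΔY = +$340 million, so ΔG = ΔY/k = (+$340 million) × 0.6094 ≈ +$207 million.
The government should increase government purchases by $207 million.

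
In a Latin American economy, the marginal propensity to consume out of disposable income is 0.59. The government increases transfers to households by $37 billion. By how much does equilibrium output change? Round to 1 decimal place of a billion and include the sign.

The transfer change shifts disposable income by +$37 billion, so first-round consumption changes by c·ΔTR = 0.59 × (+$37 billion) = +$21.83 billion.
Expenditure multiplier = 1/(1 − MPC) = 1/(1 − 0.59) = 1/0.41 ≈ 2.439.
The transfer multiplier is c × k ≈ 1.439, so ΔY = k × (c·ΔTR) = (+$21.83 billion) / 0.41 ≈ +$53.2 billion.

+$53.2 billion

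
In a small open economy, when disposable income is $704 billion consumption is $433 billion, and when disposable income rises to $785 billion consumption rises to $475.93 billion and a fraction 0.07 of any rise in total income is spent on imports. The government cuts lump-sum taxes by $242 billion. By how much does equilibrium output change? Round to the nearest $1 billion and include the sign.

+$238 billion

MPC = ΔC/ΔYd = (475.93 − 433)/(785 − 704) = 42.93/81 = 0.53.
A lump-sum tax change of −$242 billion shifts disposable income by +$242 billion; first-round consumption changes by −c × ΔT = −0.53 × (−$242 billion) = +$128.26 billion.
Expenditure multiplier = 1/(1 − c + m) = 1/(1 − 0.53 + 0.07) = 1/0.54 ≈ 1.852.
The tax multiplier is −c × k ≈ −0.981, so ΔY = k × (−c·ΔT) = (+$128.26 billion) / 0.54 ≈ +$238 billion.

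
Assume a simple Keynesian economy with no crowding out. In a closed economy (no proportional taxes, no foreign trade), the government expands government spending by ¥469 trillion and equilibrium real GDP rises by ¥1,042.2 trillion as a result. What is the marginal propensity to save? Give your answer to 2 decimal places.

0.45

Implied spending multiplier k = ΔY/ΔG = 1,042.2/469 ≈ 2.2222.
Since k = 1/(1 − MPC), MPC = 1 − 1/k = 1 − ΔG/ΔY = 1 − 469/1,042.2 ≈ 0.55.
MPS = 1 − MPC = 0.45.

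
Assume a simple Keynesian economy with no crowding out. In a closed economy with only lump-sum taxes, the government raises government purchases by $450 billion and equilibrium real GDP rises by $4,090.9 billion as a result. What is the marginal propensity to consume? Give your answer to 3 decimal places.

Implied spending multiplier k = ΔY/ΔG = 4,090.9/450 ≈ 9.0909.
Since k = 1/(1 − MPC), MPC = 1 − 1/k = 1 − ΔG/ΔY = 1 − 450/4,090.9 ≈ 0.890.

0.890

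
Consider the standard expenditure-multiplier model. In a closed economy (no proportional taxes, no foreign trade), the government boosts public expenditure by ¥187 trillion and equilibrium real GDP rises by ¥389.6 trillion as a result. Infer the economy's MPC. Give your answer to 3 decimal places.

Implied spending multiplier k = ΔY/ΔG = 389.6/187 ≈ 2.0834.
Since k = 1/(1 − MPC), MPC = 1 − 1/k = 1 − ΔG/ΔY = 1 − 187/389.6 ≈ 0.520.

0.520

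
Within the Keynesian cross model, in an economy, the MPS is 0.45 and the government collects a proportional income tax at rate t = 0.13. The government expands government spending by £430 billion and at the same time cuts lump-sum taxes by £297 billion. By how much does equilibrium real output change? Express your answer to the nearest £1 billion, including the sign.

+£1,138 billion

MPC = 1 − MPS = 1 − 0.45 = 0.55.
Expenditure multiplier = 1/(1 − c(1−t)) = 1/(1 − 0.55×0.87) = 1/0.5215 ≈ 1.918.
ΔG contributes k·ΔG = (+£430 billion) / 0.5215 ≈ +£824.5 billion.
ΔT of −£297 billion changes first-round spending by −c·ΔT = +£163.35 billion, contributing k·(−c·ΔT) = (+£163.35 billion) / 0.5215 ≈ +£313.2 billion.
Net ΔY = k(ΔG − c·ΔT) = (+£593.35 billion) / 0.5215 ≈ +£1,138 billion.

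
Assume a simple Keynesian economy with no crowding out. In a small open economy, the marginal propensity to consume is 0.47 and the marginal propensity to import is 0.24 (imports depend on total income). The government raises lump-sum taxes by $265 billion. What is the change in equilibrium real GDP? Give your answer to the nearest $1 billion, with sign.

A lump-sum tax change of +$265 billion shifts disposable income by −$265 billion; first-round consumption changes by −c × ΔT = −0.47 × (+$265 billion) = −$124.55 billion.
Expenditure multiplier = 1/(1 − c + m) = 1/(1 − 0.47 + 0.24) = 1/0.77 ≈ 1.299.
The tax multiplier is −c × k ≈ −0.61, so ΔY = k × (−c·ΔT) = (−$124.55 billion) / 0.77 ≈ −$162 billion.

−$162 billion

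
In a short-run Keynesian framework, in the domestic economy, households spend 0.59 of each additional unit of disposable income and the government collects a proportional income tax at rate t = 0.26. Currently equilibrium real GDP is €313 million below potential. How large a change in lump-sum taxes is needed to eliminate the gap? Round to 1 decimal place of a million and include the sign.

Spending multiplier = 1/(1 − c(1−t)) = 1/(1 − 0.59×0.74) = 1/0.5634 ≈ 1.775.
Tax multiplier = −c·k = −0.59/0.5634 ≈ −1.047. Need ΔY = +€313 million, so ΔT = ΔY/(−c·k) = −(+€313 million) × 0.5634 / 0.59 ≈ −€298.9 million.
The government should cut lump-sum taxes by €298.9 million.

−€298.9 million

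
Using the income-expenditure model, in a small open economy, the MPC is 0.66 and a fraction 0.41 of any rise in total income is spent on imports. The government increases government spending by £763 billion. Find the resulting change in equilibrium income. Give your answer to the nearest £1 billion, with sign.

Government-spending multiplier = 1/(1 − c + m) = 1/(1 − 0.66 + 0.41) = 1/0.75 ≈ 1.333.
ΔY = k × ΔG = (+£763 billion) / 0.75 ≈ +£1,017 billion.

+£1,017 billion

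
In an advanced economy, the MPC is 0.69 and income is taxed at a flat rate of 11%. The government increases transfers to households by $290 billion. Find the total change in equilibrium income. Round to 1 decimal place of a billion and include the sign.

+$518.5 billion

The transfer change shifts disposable income by +$290 billion, so first-round consumption changes by c·ΔTR = 0.69 × (+$290 billion) = +$200.1 billion.
Expenditure multiplier = 1/(1 − c(1−t)) = 1/(1 − 0.69×0.89) = 1/0.3859 ≈ 2.591.
The transfer multiplier is c × k ≈ 1.788, so ΔY = k × (c·ΔTR) = (+$200.1 billion) / 0.3859 ≈ +$518.5 billion.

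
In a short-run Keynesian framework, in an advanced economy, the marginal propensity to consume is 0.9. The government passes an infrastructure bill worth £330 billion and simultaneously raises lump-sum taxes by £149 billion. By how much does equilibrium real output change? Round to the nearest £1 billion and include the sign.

+£1,959 billion

Expenditure multiplier = 1/(1 − MPC) = 1/(1 − 0.9) = 1/0.1 = 10.
ΔG contributes k·ΔG = (+£330 billion) / 0.1 = +£3,300 billion.
ΔT of +£149 billion changes first-round spending by −c·ΔT = −£134.1 billion, contributing k·(−c·ΔT) = (−£134.1 billion) / 0.1 = −£1,341 billion.
Net ΔY = k(ΔG − c·ΔT) = (+£195.9 billion) / 0.1 = +£1,959 billion.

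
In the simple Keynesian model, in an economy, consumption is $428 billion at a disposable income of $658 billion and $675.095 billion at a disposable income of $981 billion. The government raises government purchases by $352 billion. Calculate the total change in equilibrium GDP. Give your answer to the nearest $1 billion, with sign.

MPC = ΔC/ΔYd = (675.095 − 428)/(981 − 658) = 247.095/323 = 0.765.
Spending multiplier = 1/(1 − MPC) = 1/(1 − 0.765) = 1/0.235 ≈ 4.255.
ΔY = k × ΔG = (+$352 billion) / 0.235 ≈ +$1,498 billion.

+$1,498 billion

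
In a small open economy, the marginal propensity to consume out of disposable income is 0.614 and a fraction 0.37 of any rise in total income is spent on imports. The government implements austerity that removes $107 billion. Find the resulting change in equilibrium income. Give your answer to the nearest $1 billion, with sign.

Expenditure multiplier = 1/(1 − c + m) = 1/(1 − 0.614 + 0.37) = 1/0.756 ≈ 1.323.
ΔY = k × ΔG = (−$107 billion) / 0.756 ≈ −$142 billion.

−$142 billion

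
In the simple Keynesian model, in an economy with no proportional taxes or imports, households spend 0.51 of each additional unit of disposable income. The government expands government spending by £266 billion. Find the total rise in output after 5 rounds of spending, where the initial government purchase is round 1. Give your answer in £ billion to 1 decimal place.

£524.1 billion

Round 1 adds ΔG = £266 billion; each later round is MPC = 0.51 times the previous.
After 5 rounds: 266 + 135.66 + 69.1866 + 35.285166 + 17.99543466 = ΔG·(1 − c^5)/(1 − c) = 266 × (1 − 0.0345025251)/0.49 ≈ £524.1 billion.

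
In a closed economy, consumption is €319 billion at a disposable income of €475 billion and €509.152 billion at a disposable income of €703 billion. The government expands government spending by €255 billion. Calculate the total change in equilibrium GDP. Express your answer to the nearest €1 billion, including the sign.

+€1,536 billion

MPC = ΔC/ΔYd = (509.152 − 319)/(703 − 475) = 190.152/228 = 0.834.
Spending multiplier = 1/(1 − MPC) = 1/(1 − 0.834) = 1/0.166 ≈ 6.024.
ΔY = k × ΔG = (+€255 billion) / 0.166 ≈ +€1,536 billion.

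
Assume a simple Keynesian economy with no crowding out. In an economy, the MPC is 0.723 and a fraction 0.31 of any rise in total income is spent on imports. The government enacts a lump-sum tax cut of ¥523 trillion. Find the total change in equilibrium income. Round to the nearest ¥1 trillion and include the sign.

A lump-sum tax change of −¥523 trillion shifts disposable income by +¥523 trillion; first-round consumption changes by −c × ΔT = −0.723 × (−¥523 trillion) = +¥378.129 trillion.
Expenditure multiplier = 1/(1 − c + m) = 1/(1 − 0.723 + 0.31) = 1/0.587 ≈ 1.704.
The tax multiplier is −c × k ≈ −1.232, so ΔY = k × (−c·ΔT) = (+¥378.129 trillion) / 0.587 ≈ +¥644 trillion.

+¥644 trillion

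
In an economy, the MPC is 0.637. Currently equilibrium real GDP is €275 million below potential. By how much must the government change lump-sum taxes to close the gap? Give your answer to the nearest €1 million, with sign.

−€157 million

Spending multiplier = 1/(1 − MPC) = 1/(1 − 0.637) = 1/0.363 ≈ 2.755.
Tax multiplier = −c·k = −0.637/0.363 ≈ −1.755. Need ΔY = +€275 million, so ΔT = ΔY/(−c·k) = −(+€275 million) × 0.363 / 0.637 ≈ −€157 million.
The government should cut lump-sum taxes by €157 million.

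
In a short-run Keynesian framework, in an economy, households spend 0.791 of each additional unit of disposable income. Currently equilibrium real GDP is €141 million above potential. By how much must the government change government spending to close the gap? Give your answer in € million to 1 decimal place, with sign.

Spending multiplier = 1/(1 − MPC) = 1/(1 − 0.791) = 1/0.209 ≈ 4.785.
Need ΔY = −€141 million, so ΔG = ΔY/k = (−€141 million) × 0.209 ≈ −€29.5 million.
The government should cut government spending by €29.5 million.

−€29.5 million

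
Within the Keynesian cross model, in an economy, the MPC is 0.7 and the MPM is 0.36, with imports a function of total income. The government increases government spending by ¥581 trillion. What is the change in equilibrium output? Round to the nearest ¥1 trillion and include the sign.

Government-spending multiplier = 1/(1 − c + m) = 1/(1 − 0.7 + 0.36) = 1/0.66 ≈ 1.515.
ΔY = k × ΔG = (+¥581 trillion) / 0.66 ≈ +¥880 trillion.

+¥880 trillion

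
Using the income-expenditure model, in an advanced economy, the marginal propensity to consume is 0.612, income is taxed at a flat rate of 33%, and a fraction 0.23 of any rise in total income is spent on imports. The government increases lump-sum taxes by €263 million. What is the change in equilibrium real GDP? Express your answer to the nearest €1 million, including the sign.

−€196 million

A lump-sum tax change of +€263 million shifts disposable income by −€263 million; first-round consumption changes by −c × ΔT = −0.612 × (+€263 million) = −€160.956 million.
Expenditure multiplier = 1/(1 − c(1−t) + m) = 1/(1 − 0.612×0.67 + 0.23) = 1/0.81996 ≈ 1.22.
The tax multiplier is −c × k ≈ −0.746, so ΔY = k × (−c·ΔT) = (−€160.956 million) / 0.81996 ≈ −€196 million.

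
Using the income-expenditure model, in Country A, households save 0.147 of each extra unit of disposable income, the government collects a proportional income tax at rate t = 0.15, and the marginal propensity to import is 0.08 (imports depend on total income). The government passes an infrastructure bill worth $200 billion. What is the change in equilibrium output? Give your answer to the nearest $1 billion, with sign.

MPC = 1 − MPS = 1 − 0.147 = 0.853.
Spending multiplier = 1/(1 − c(1−t) + m) = 1/(1 − 0.853×0.85 + 0.08) = 1/0.35495 ≈ 2.817.
ΔY = k × ΔG = (+$200 billion) / 0.35495 ≈ +$563 billion.

+$563 billion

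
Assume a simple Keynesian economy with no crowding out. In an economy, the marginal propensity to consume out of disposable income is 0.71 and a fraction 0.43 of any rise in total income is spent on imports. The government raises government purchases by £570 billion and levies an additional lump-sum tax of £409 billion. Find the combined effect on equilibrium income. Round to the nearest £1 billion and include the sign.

Expenditure multiplier = 1/(1 − c + m) = 1/(1 − 0.71 + 0.43) = 1/0.72 ≈ 1.389.
ΔG contributes k·ΔG = (+£570 billion) / 0.72 ≈ +£791.7 billion.
ΔT of +£409 billion changes first-round spending by −c·ΔT = −£290.39 billion, contributing k·(−c·ΔT) = (−£290.39 billion) / 0.72 ≈ −£403.3 billion.
Net ΔY = k(ΔG − c·ΔT) = (+£279.61 billion) / 0.72 ≈ +£388 billion.

+£388 billion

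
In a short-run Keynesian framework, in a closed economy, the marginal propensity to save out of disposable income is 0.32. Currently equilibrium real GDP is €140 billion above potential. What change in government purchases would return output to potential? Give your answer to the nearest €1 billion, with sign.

−€45 billion

MPC = 1 − MPS = 1 − 0.32 = 0.68.
Spending multiplier = 1/(1 − MPC) = 1/(1 − 0.68) = 1/0.32 = 3.125.
Need ΔY = −€140 billion, so ΔG = ΔY/k = (−€140 billion) × 0.32 ≈ −€45 billion.
The government should cut government purchases by €45 billion.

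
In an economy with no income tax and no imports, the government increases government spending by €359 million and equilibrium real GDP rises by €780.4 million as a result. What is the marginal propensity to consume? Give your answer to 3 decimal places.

0.540

Implied spending multiplier k = ΔY/ΔG = 780.4/359 ≈ 2.1738.
Since k = 1/(1 − MPC), MPC = 1 − 1/k = 1 − ΔG/ΔY = 1 − 359/780.4 ≈ 0.540.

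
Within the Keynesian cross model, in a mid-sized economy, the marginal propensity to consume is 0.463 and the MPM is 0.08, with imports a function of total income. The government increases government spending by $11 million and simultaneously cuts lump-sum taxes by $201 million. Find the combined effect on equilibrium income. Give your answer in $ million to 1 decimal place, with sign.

Expenditure multiplier = 1/(1 − c + m) = 1/(1 − 0.463 + 0.08) = 1/0.617 ≈ 1.621.
ΔG contributes k·ΔG = (+$11 million) / 0.617 ≈ +$17.8 million.
ΔT of −$201 million changes first-round spending by −c·ΔT = +$93.063 million, contributing k·(−c·ΔT) = (+$93.063 million) / 0.617 ≈ +$150.8 million.
Net ΔY = k(ΔG − c·ΔT) = (+$104.063 million) / 0.617 ≈ +$168.7 million.

+$168.7 million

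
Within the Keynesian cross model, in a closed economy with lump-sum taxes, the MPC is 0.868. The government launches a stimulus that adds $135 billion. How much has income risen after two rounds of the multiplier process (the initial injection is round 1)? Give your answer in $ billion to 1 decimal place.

$252.2 billion

Round 1 adds ΔG = $135 billion; each later round is MPC = 0.868 times the previous.
After 2 rounds: 135 + 117.18 = ΔG·(1 − c^2)/(1 − c) = 135 × (1 − 0.753424)/0.132 ≈ $252.2 billion.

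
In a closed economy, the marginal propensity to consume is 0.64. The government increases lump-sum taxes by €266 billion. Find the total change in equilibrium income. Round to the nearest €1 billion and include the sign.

A lump-sum tax change of +€266 billion shifts disposable income by −€266 billion; first-round consumption changes by −c × ΔT = −0.64 × (+€266 billion) = −€170.24 billion.
Expenditure multiplier = 1/(1 − MPC) = 1/(1 − 0.64) = 1/0.36 ≈ 2.778.
The tax multiplier is −c × k ≈ −1.778, so ΔY = k × (−c·ΔT) = (−€170.24 billion) / 0.36 ≈ −€473 billion.

−€473 billion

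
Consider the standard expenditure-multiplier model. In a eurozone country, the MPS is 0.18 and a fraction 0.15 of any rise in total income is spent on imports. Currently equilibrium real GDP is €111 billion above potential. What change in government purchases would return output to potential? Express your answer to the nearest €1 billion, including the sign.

−€37 billion

MPC = 1 − MPS = 1 − 0.18 = 0.82.
Spending multiplier = 1/(1 − c + m) = 1/(1 − 0.82 + 0.15) = 1/0.33 ≈ 3.03.
Need ΔY = −€111 billion, so ΔG = ΔY/k = (−€111 billion) × 0.33 ≈ −€37 billion.
The government should cut government purchases by €37 billion.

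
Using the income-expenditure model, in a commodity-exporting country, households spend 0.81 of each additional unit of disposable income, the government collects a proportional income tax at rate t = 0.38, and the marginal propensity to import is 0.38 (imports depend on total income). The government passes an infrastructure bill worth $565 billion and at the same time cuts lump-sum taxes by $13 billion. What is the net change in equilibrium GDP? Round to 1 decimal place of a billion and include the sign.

Expenditure multiplier = 1/(1 − c(1−t) + m) = 1/(1 − 0.81×0.62 + 0.38) = 1/0.8778 ≈ 1.139.
ΔG contributes k·ΔG = (+$565 billion) / 0.8778 ≈ +$643.7 billion.
ΔT of −$13 billion changes first-round spending by −c·ΔT = +$10.53 billion, contributing k·(−c·ΔT) = (+$10.53 billion) / 0.8778 ≈ +$12 billion.
Net ΔY = k(ΔG − c·ΔT) = (+$575.53 billion) / 0.8778 ≈ +$655.7 billion.

+$655.7 billion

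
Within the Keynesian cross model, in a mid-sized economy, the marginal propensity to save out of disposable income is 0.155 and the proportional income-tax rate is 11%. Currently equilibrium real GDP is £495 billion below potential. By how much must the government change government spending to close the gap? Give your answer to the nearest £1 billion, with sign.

+£123 billion

MPC = 1 − MPS = 1 − 0.155 = 0.845.
Spending multiplier = 1/(1 − c(1−t)) = 1/(1 − 0.845×0.89) = 1/0.24795 ≈ 4.033.
Need ΔY = +£495 billion, so ΔG = ΔY/k = (+£495 billion) × 0.24795 ≈ +£123 billion.
The government should increase government spending by £123 billion.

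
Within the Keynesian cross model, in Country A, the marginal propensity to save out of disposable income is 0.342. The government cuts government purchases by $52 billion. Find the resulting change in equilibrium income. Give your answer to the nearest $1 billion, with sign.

−$152 billion

MPC = 1 − MPS = 1 − 0.342 = 0.658.
Government-spending multiplier = 1/(1 − MPC) = 1/(1 − 0.658) = 1/0.342 ≈ 2.924.
ΔY = k × ΔG = (−$52 billion) / 0.342 ≈ −$152 billion.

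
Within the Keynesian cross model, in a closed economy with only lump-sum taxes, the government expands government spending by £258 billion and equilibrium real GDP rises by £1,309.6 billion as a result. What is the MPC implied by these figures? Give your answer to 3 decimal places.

0.803

Implied spending multiplier k = ΔY/ΔG = 1,309.6/258 ≈ 5.076.
Since k = 1/(1 − MPC), MPC = 1 − 1/k = 1 − ΔG/ΔY = 1 − 258/1,309.6 ≈ 0.803.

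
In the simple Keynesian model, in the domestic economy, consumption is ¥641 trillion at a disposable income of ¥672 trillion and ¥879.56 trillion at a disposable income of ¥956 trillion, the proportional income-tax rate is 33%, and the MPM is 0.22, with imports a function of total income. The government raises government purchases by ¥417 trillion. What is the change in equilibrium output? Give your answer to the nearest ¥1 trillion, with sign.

MPC = ΔC/ΔYd = (879.56 − 641)/(956 − 672) = 238.56/284 = 0.84.
Spending multiplier = 1/(1 − c(1−t) + m) = 1/(1 − 0.84×0.67 + 0.22) = 1/0.6572 ≈ 1.522.
ΔY = k × ΔG = (+¥417 trillion) / 0.6572 ≈ +¥635 trillion.

+¥635 trillion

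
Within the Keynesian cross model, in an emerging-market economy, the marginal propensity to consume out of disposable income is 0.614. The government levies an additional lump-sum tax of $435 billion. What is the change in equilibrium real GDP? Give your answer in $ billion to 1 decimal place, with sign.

−$691.9 billion

A lump-sum tax change of +$435 billion shifts disposable income by −$435 billion; first-round consumption changes by −c × ΔT = −0.614 × (+$435 billion) = −$267.09 billion.
Expenditure multiplier = 1/(1 − MPC) = 1/(1 − 0.614) = 1/0.386 ≈ 2.591.
The tax multiplier is −c × k ≈ −1.591, so ΔY = k × (−c·ΔT) = (−$267.09 billion) / 0.386 ≈ −$691.9 billion.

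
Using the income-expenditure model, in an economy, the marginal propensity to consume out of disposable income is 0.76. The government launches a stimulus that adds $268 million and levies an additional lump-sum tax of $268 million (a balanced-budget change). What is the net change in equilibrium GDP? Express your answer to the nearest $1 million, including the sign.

+$268 million

Expenditure multiplier = 1/(1 − MPC) = 1/(1 − 0.76) = 1/0.24 ≈ 4.167.
ΔG contributes k·ΔG = (+$268 million) / 0.24 ≈ +$1,116.7 million.
ΔT of +$268 million changes first-round spending by −c·ΔT = −$203.68 million, contributing k·(−c·ΔT) = (−$203.68 million) / 0.24 ≈ −$848.7 million.
With ΔG = ΔT and no other leakages, the balanced-budget multiplier is 1, so ΔY = ΔG = +$268 million.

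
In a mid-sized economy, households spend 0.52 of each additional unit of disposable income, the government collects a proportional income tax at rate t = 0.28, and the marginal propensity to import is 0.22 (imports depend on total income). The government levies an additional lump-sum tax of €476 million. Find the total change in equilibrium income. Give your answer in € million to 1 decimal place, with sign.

−€292.7 million

A lump-sum tax change of +€476 million shifts disposable income by −€476 million; first-round consumption changes by −c × ΔT = −0.52 × (+€476 million) = −€247.52 million.
Expenditure multiplier = 1/(1 − c(1−t) + m) = 1/(1 − 0.52×0.72 + 0.22) = 1/0.8456 ≈ 1.183.
The tax multiplier is −c × k ≈ −0.615, so ΔY = k × (−c·ΔT) = (−€247.52 million) / 0.8456 ≈ −€292.7 million.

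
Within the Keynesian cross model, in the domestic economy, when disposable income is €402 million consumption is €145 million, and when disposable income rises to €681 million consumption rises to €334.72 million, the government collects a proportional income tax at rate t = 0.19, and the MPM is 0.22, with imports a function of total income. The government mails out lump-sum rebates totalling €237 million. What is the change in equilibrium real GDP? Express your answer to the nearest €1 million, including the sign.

MPC = ΔC/ΔYd = (334.72 − 145)/(681 − 402) = 189.72/279 = 0.68.
A lump-sum tax change of −€237 million shifts disposable income by +€237 million; first-round consumption changes by −c × ΔT = −0.68 × (−€237 million) = +€161.16 million.
Expenditure multiplier = 1/(1 − c(1−t) + m) = 1/(1 − 0.68×0.81 + 0.22) = 1/0.6692 ≈ 1.494.
The tax multiplier is −c × k ≈ −1.016, so ΔY = k × (−c·ΔT) = (+€161.16 million) / 0.6692 ≈ +€241 million.

+€241 million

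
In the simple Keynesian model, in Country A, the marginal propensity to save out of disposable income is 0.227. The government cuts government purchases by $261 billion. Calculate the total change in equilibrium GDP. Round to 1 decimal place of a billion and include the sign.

−$1,149.8 billion

MPC = 1 − MPS = 1 − 0.227 = 0.773.
Expenditure multiplier = 1/(1 − MPC) = 1/(1 − 0.773) = 1/0.227 ≈ 4.405.
ΔY = k × ΔG = (−$261 billion) / 0.227 ≈ −$1,149.8 billion.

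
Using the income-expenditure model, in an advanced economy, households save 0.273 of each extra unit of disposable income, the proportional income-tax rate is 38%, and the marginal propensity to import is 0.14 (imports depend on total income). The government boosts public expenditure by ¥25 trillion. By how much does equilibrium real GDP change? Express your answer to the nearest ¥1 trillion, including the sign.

MPC = 1 − MPS = 1 − 0.273 = 0.727.
Spending multiplier = 1/(1 − c(1−t) + m) = 1/(1 − 0.727×0.62 + 0.14) = 1/0.68926 ≈ 1.451.
ΔY = k × ΔG = (+¥25 trillion) / 0.68926 ≈ +¥36 trillion.

+¥36 trillion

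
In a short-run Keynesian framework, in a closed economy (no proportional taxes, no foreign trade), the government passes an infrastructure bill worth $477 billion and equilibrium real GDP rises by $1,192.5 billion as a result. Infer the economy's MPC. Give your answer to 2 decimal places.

Implied spending multiplier k = ΔY/ΔG = 1,192.5/477 = 2.5.
Since k = 1/(1 − MPC), MPC = 1 − 1/k = 1 − ΔG/ΔY = 1 − 477/1,192.5 = 0.60.

0.60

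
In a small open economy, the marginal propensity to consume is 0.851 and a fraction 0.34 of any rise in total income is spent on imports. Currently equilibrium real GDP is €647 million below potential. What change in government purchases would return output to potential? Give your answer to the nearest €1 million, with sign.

+€316 million

Spending multiplier = 1/(1 − c + m) = 1/(1 − 0.851 + 0.34) = 1/0.489 ≈ 2.045.
Need ΔY = +€647 million, so ΔG = ΔY/k = (+€647 million) × 0.489 ≈ +€316 million.
The government should increase government purchases by €316 million.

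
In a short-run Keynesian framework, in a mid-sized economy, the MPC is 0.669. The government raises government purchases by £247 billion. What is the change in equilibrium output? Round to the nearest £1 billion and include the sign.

+£746 billion

Expenditure multiplier = 1/(1 − MPC) = 1/(1 − 0.669) = 1/0.331 ≈ 3.021.
ΔY = k × ΔG = (+£247 billion) / 0.331 ≈ +£746 billion.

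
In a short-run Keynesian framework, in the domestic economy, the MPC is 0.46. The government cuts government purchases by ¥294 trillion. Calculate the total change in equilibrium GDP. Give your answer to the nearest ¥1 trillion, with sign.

Spending multiplier = 1/(1 − MPC) = 1/(1 − 0.46) = 1/0.54 ≈ 1.852.
ΔY = k × ΔG = (−¥294 trillion) / 0.54 ≈ −¥544 trillion.

−¥544 trillion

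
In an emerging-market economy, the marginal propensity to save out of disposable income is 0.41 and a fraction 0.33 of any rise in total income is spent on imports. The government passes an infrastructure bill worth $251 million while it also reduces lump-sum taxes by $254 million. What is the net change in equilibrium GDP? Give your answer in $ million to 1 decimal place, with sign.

MPC = 1 − MPS = 1 − 0.41 = 0.59.
Expenditure multiplier = 1/(1 − c + m) = 1/(1 − 0.59 + 0.33) = 1/0.74 ≈ 1.351.
ΔG contributes k·ΔG = (+$251 million) / 0.74 ≈ +$339.2 million.
ΔT of −$254 million changes first-round spending by −c·ΔT = +$149.86 million, contributing k·(−c·ΔT) = (+$149.86 million) / 0.74 ≈ +$202.5 million.
Net ΔY = k(ΔG − c·ΔT) = (+$400.86 million) / 0.74 ≈ +$541.7 million.

+$541.7 million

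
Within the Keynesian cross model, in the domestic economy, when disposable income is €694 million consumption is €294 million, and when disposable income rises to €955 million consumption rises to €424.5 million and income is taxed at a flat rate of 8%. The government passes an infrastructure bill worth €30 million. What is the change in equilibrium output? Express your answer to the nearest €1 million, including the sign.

+€56 million

MPC = ΔC/ΔYd = (424.5 − 294)/(955 − 694) = 130.5/261 = 0.5.
Government-spending multiplier = 1/(1 − c(1−t)) = 1/(1 − 0.5×0.92) = 1/0.54 ≈ 1.852.
ΔY = k × ΔG = (+€30 million) / 0.54 ≈ +€56 million.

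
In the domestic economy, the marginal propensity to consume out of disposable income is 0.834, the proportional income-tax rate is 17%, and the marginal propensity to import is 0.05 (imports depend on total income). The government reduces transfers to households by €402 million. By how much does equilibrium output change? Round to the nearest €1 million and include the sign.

−€937 million

The transfer change shifts disposable income by −€402 million, so first-round consumption changes by c·ΔTR = 0.834 × (−€402 million) = −€335.268 million.
Expenditure multiplier = 1/(1 − c(1−t) + m) = 1/(1 − 0.834×0.83 + 0.05) = 1/0.35778 ≈ 2.795.
The transfer multiplier is c × k ≈ 2.331, so ΔY = k × (c·ΔTR) = (−€335.268 million) / 0.35778 ≈ −€937 million.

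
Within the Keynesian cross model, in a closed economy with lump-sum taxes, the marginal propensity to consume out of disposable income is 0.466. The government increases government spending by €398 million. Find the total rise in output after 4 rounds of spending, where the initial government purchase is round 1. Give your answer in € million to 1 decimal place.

Round 1 adds ΔG = €398 million; each later round is MPC = 0.466 times the previous.
After 4 rounds: 398 + 185.468 + 86.428088 + 40.275489008 = ΔG·(1 − c^4)/(1 − c) = 398 × (1 − 0.047156728336)/0.534 ≈ €710.2 million.

€710.2 million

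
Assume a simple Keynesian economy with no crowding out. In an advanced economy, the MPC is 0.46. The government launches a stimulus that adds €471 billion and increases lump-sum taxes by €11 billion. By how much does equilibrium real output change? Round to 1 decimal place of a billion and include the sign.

Expenditure multiplier = 1/(1 − MPC) = 1/(1 − 0.46) = 1/0.54 ≈ 1.852.
ΔG contributes k·ΔG = (+€471 billion) / 0.54 ≈ +€872.2 billion.
ΔT of +€11 billion changes first-round spending by −c·ΔT = −€5.06 billion, contributing k·(−c·ΔT) = (−€5.06 billion) / 0.54 ≈ −€9.4 billion.
Net ΔY = k(ΔG − c·ΔT) = (+€465.94 billion) / 0.54 ≈ +€862.9 billion.

+€862.9 billion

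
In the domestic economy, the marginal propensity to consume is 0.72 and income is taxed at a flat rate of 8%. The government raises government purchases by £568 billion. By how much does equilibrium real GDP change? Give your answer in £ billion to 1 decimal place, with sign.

Government-spending multiplier = 1/(1 − c(1−t)) = 1/(1 − 0.72×0.92) = 1/0.3376 ≈ 2.962.
ΔY = k × ΔG = (+£568 billion) / 0.3376 ≈ +£1,682.5 billion.

+£1,682.5 billion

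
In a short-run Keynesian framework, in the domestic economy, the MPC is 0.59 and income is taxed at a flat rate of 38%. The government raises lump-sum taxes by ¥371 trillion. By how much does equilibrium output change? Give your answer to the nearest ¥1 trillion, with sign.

A lump-sum tax change of +¥371 trillion shifts disposable income by −¥371 trillion; first-round consumption changes by −c × ΔT = −0.59 × (+¥371 trillion) = −¥218.89 trillion.
Expenditure multiplier = 1/(1 − c(1−t)) = 1/(1 − 0.59×0.62) = 1/0.6342 ≈ 1.577.
The tax multiplier is −c × k ≈ −0.93, so ΔY = k × (−c·ΔT) = (−¥218.89 trillion) / 0.6342 ≈ −¥345 trillion.

−¥345 trillion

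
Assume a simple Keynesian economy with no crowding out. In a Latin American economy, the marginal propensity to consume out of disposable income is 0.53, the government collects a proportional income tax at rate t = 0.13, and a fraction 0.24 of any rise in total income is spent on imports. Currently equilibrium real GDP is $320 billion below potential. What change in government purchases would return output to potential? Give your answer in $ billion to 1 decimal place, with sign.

+$249.2 billion

Spending multiplier = 1/(1 − c(1−t) + m) = 1/(1 − 0.53×0.87 + 0.24) = 1/0.7789 ≈ 1.284.
Need ΔY = +$320 billion, so ΔG = ΔY/k = (+$320 billion) × 0.7789 ≈ +$249.2 billion.
The government should increase government purchases by $249.2 billion.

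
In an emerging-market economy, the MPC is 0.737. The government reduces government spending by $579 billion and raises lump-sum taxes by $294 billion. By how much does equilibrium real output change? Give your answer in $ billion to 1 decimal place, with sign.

Expenditure multiplier = 1/(1 − MPC) = 1/(1 − 0.737) = 1/0.263 ≈ 3.802.
ΔG contributes k·ΔG = (−$579 billion) / 0.263 ≈ −$2,201.5 billion.
ΔT of +$294 billion changes first-round spending by −c·ΔT = −$216.678 billion, contributing k·(−c·ΔT) = (−$216.678 billion) / 0.263 ≈ −$823.9 billion.
Net ΔY = k(ΔG − c·ΔT) = (−$795.678 billion) / 0.263 ≈ −$3,025.4 billion.

−$3,025.4 billion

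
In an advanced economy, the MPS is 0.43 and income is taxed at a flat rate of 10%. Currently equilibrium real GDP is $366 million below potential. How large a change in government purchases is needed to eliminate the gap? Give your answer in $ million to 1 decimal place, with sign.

MPC = 1 − MPS = 1 − 0.43 = 0.57.
Spending multiplier = 1/(1 − c(1−t)) = 1/(1 − 0.57×0.9) = 1/0.487 ≈ 2.053.
Need ΔY = +$366 million, so ΔG = ΔY/k = (+$366 million) × 0.487 ≈ +$178.2 million.
The government should increase government purchases by $178.2 million.

+$178.2 million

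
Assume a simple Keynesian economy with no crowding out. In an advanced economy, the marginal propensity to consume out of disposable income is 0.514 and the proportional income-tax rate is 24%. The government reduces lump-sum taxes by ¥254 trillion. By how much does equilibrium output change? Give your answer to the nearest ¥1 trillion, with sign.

A lump-sum tax change of −¥254 trillion shifts disposable income by +¥254 trillion; first-round consumption changes by −c × ΔT = −0.514 × (−¥254 trillion) = +¥130.556 trillion.
Expenditure multiplier = 1/(1 − c(1−t)) = 1/(1 − 0.514×0.76) = 1/0.60936 ≈ 1.641.
The tax multiplier is −c × k ≈ −0.844, so ΔY = k × (−c·ΔT) = (+¥130.556 trillion) / 0.60936 ≈ +¥214 trillion.

+¥214 trillion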